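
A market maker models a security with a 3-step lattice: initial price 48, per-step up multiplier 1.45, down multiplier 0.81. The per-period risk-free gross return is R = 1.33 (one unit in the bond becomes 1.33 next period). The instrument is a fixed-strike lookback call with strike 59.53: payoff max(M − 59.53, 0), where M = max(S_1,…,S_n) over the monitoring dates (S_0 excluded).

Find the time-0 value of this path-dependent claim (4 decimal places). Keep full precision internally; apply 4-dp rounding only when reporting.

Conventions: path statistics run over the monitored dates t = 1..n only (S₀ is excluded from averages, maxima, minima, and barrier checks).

Risk-neutral up-probability p* = (R−d)/(u−d) = (1.33−0.81)/(1.45−0.81) = 0.8125; the claim prices as the p*-weighted sum of path payoffs discounted by R^3.
Enumerate all 2^3 = 8 price paths (U = up ×1.45, D = down ×0.81); each path with k up-moves has probability p*^k·(1−p*)^(3−k).
DDD: M=38.8800, payoff=0.0000, prob=0.006592
UDD: M=69.6000, payoff=10.0700, prob=0.028564
DUD: M=56.3760, payoff=0.0000, prob=0.028564
UUD: M=100.9200, payoff=41.3900, prob=0.123779
DDU: M=45.6646, payoff=0.0000, prob=0.028564
UDU: M=81.7452, payoff=22.2152, prob=0.123779
DUU: M=81.7452, payoff=22.2152, prob=0.123779
UUU: M=146.3340, payoff=86.8040, prob=0.536377
Price = Σ prob·payoff / R^3 = 57.470098 / 2.352637 = 24.4279

price = 24.4279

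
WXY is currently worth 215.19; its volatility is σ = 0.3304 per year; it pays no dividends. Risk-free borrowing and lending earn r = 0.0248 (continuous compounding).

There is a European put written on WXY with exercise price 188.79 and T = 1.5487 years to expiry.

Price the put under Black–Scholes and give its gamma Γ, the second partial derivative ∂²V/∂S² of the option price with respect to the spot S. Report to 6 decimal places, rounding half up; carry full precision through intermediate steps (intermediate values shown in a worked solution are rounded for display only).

σ√T = 0.3304·√1.5487 = 0.411172
d₁ = (ln(S/K) + (r+σ²/2)T) / (σ√T) = (ln(215.19/188.79) + (0.0248+0.3304²/2)·1.5487) / 0.411172 = (0.130886 + 0.122939) / 0.411172 = 0.617321
d₂ = d₁ − σ√T = 0.617321 − 0.411172 = 0.206149
e^{−rT} = 0.962320
N(−d₁) = 0.268512,  N(−d₂) = 0.418337
Put price V = K·e^{−rT}·N(−d₂) − S·N(−d₁) = 76.002069 − 57.781009 = 18.221060
φ(d₁) = (1/√(2π))·e^{−d₁²/2} = 0.329730
Γ = φ(d₁) / (S·σ·√T) = 0.003727

price = 18.221060
Γ = 0.003727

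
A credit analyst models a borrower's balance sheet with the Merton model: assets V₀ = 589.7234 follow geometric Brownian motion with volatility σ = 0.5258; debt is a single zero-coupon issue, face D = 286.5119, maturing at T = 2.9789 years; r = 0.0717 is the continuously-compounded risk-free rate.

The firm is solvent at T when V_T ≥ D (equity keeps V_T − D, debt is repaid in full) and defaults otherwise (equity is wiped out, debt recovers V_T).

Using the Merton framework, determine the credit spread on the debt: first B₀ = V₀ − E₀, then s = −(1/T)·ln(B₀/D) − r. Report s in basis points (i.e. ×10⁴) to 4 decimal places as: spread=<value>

Work the structural quantities from V₀ = 589.7234 against face 286.5119:
d₁ = [ln(V₀/D) + (r + σ²/2)T] / (σ√T)
   = [ln(589.7234/286.5119) + (0.0717 + 0.5·0.5258²)·2.9789] / (0.5258·√2.9789)
   = [0.721874 + 0.625369] / 0.907504 = 1.484558
d₂ = d₁ − σ√T = 1.484558 − 0.907504 = 0.577054
N(d₁) = 0.931170,  N(d₂) = 0.718049,  e^(−rT) = 0.807682
E₀ = V₀·N(d₁) − D·e^(−rT)·N(d₂)
   = 589.7234·0.931170 − 286.5119·0.807682·0.718049 = 382.968534
B₀ = V₀ − E₀ = 589.7234 − 382.968534 = 206.754866
spread = −(1/T)·ln(B₀/D) − r = −(1/2.9789)·ln(206.754866/286.5119) − 0.0717 = 0.03781902
in basis points: 0.03781902 × 10⁴ = 378.1902 bp

spread=378.1902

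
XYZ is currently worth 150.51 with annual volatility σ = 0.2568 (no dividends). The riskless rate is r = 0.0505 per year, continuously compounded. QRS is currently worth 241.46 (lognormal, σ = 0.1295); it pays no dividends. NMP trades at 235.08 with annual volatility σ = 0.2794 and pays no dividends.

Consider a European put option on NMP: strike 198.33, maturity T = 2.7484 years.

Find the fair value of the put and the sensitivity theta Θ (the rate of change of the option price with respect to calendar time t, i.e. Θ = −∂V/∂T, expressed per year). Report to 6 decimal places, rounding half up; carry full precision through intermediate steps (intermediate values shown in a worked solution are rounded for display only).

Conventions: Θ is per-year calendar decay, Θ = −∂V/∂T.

σ√T = 0.2794·√2.7484 = 0.463198
d₁ = (ln(S/K) + (r+σ²/2)T) / (σ√T) = (ln(235.08/198.33) + (0.0505+0.2794²/2)·2.7484) / 0.463198 = (0.169994 + 0.246070) / 0.463198 = 0.898242
d₂ = d₁ − σ√T = 0.898242 − 0.463198 = 0.435045
e^{−rT} = 0.870407
N(−d₁) = 0.184528,  N(−d₂) = 0.331765
Put price V = K·e^{−rT}·N(−d₂) − S·N(−d₁) = 57.271872 − 43.378878 = 13.892994
φ(d₁) = (1/√(2π))·e^{−d₁²/2} = 0.266506
Θ = −S·φ(d₁)·σ/(2√T) + r·K·e^{−rT}·N(−d₂) = −5.279335 + 2.892230 = -2.387105

price = 13.892994
Θ = -2.387105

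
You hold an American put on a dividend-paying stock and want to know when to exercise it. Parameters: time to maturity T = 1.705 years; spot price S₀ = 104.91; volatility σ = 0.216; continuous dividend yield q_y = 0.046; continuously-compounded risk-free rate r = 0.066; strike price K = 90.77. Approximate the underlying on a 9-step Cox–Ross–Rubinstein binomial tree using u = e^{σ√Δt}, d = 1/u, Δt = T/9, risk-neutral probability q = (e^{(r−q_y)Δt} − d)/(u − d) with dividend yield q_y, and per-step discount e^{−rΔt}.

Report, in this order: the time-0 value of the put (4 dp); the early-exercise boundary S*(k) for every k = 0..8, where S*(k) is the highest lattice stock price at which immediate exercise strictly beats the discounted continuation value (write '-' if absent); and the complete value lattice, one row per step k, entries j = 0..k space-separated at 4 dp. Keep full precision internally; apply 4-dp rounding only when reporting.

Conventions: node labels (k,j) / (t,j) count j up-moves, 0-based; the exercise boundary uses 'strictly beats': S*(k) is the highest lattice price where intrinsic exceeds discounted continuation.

price = 4.2163
boundary = - - - - - 65.5642 72.0273 65.5642 72.0273
tree:
4.2163
6.4030 2.1072
9.4768 3.4502 0.7996
13.6136 5.5247 1.4353 0.1756
18.8920 8.6093 2.5388 0.3533 0.0000
25.2058 12.9722 4.4061 0.7108 0.0000 0.0000
31.0889 18.7427 7.4530 1.4299 0.0000 0.0000 0.0000
36.4441 25.2058 12.1551 2.8767 0.0000 0.0000 0.0000 0.0000
41.3188 31.0889 18.7427 5.7872 0.0000 0.0000 0.0000 0.0000 0.0000
45.7560 36.4441 25.2058 11.6426 0.0000 0.0000 0.0000 0.0000 0.0000 0.0000

Δt=0.18944, u=1.09858, d=0.91027, q=0.49667, disc=e^(-rΔt)=0.98757
k=9 terminal: V=max(K-S,0) → 45.7560 36.4441 25.2058 11.6426 0.0000 0.0000 0.0000 0.0000 0.0000 0.0000
k=8: j=0 S=49.4512 intr=41.3188 cont=40.6200 V=41.3188[EX]; j=1 S=59.6811 intr=31.0889 cont=30.4788 V=31.0889[EX]; j=2 S=72.0273 intr=18.7427 cont=18.2398 V=18.7427[EX]; j=3 S=86.9275 intr=3.8425 cont=5.7872 V=5.7872[hold]; j=4 S=104.9100 intr=0.0000 cont=0.0000 V=0.0000[hold]; j=5 S=126.6126 intr=0.0000 cont=0.0000 V=0.0000[hold]; j=6 S=152.8047 intr=0.0000 cont=0.0000 V=0.0000[hold]; j=7 S=184.4152 intr=0.0000 cont=0.0000 V=0.0000[hold]; j=8 S=222.5649 intr=0.0000 cont=0.0000 V=0.0000[hold]  S*(8)=72.0273
k=7: j=0 S=54.3259 intr=36.4441 cont=35.7876 V=36.4441[EX]; j=1 S=65.5642 intr=25.2058 cont=24.6468 V=25.2058[EX]; j=2 S=79.1274 intr=11.6426 cont=12.1551 V=12.1551[hold]; j=3 S=95.4964 intr=0.0000 cont=2.8767 V=2.8767[hold]; j=4 S=115.2516 intr=0.0000 cont=0.0000 V=0.0000[hold]; j=5 S=139.0935 intr=0.0000 cont=0.0000 V=0.0000[hold]; j=6 S=167.8675 intr=0.0000 cont=0.0000 V=0.0000[hold]; j=7 S=202.5940 intr=0.0000 cont=0.0000 V=0.0000[hold]  S*(7)=65.5642
k=6: j=0 S=59.6811 intr=31.0889 cont=30.4788 V=31.0889[EX]; j=1 S=72.0273 intr=18.7427 cont=18.4912 V=18.7427[EX]; j=2 S=86.9275 intr=3.8425 cont=7.4530 V=7.4530[hold]; j=3 S=104.9100 intr=0.0000 cont=1.4299 V=1.4299[hold]; j=4 S=126.6126 intr=0.0000 cont=0.0000 V=0.0000[hold]; j=5 S=152.8047 intr=0.0000 cont=0.0000 V=0.0000[hold]; j=6 S=184.4152 intr=0.0000 cont=0.0000 V=0.0000[hold]  S*(6)=72.0273
k=5: j=0 S=65.5642 intr=25.2058 cont=24.6468 V=25.2058[EX]; j=1 S=79.1274 intr=11.6426 cont=12.9722 V=12.9722[hold]; j=2 S=95.4964 intr=0.0000 cont=4.4061 V=4.4061[hold]; j=3 S=115.2516 intr=0.0000 cont=0.7108 V=0.7108[hold]; j=4 S=139.0935 intr=0.0000 cont=0.0000 V=0.0000[hold]; j=5 S=167.8675 intr=0.0000 cont=0.0000 V=0.0000[hold]  S*(5)=65.5642
k=4: j=0 S=72.0273 intr=18.7427 cont=18.8920 V=18.8920[hold]; j=1 S=86.9275 intr=3.8425 cont=8.6093 V=8.6093[hold]; j=2 S=104.9100 intr=0.0000 cont=2.5388 V=2.5388[hold]; j=3 S=126.6126 intr=0.0000 cont=0.3533 V=0.3533[hold]; j=4 S=152.8047 intr=0.0000 cont=0.0000 V=0.0000[hold]  S*(4)=-
k=3: j=0 S=79.1274 intr=11.6426 cont=13.6136 V=13.6136[hold]; j=1 S=95.4964 intr=0.0000 cont=5.5247 V=5.5247[hold]; j=2 S=115.2516 intr=0.0000 cont=1.4353 V=1.4353[hold]; j=3 S=139.0935 intr=0.0000 cont=0.1756 V=0.1756[hold]  S*(3)=-
k=2: j=0 S=86.9275 intr=3.8425 cont=9.4768 V=9.4768[hold]; j=1 S=104.9100 intr=0.0000 cont=3.4502 V=3.4502[hold]; j=2 S=126.6126 intr=0.0000 cont=0.7996 V=0.7996[hold]  S*(2)=-
k=1: j=0 S=95.4964 intr=0.0000 cont=6.4030 V=6.4030[hold]; j=1 S=115.2516 intr=0.0000 cont=2.1072 V=2.1072[hold]  S*(1)=-
k=0: j=0 S=104.9100 intr=0.0000 cont=4.2163 V=4.2163[hold]  S*(0)=-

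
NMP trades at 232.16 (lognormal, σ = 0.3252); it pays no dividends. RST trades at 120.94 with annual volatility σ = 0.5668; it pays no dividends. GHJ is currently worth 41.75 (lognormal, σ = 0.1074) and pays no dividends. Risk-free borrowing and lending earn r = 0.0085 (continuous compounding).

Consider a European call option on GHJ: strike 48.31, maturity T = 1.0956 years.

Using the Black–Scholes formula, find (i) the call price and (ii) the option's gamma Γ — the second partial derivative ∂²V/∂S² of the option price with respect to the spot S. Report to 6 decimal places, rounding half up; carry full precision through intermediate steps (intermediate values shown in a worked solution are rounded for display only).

σ√T = 0.1074·√1.0956 = 0.112417
d₁ = (ln(S/K) + (r+σ²/2)T) / (σ√T) = (ln(41.75/48.31) + (0.0085+0.1074²/2)·1.0956) / 0.112417 = (-0.145939 + 0.015631) / 0.112417 = -1.159151
d₂ = d₁ − σ√T = -1.159151 − 0.112417 = -1.271568
e^{−rT} = 0.990731
N(d₁) = 0.123197,  N(d₂) = 0.101763
Call price V = S·N(d₁) − K·e^{−rT}·N(d₂) = 5.143487 − 4.870619 = 0.272868
φ(d₁) = (1/√(2π))·e^{−d₁²/2} = 0.203772
Γ = φ(d₁) / (S·σ·√T) = 0.043417

price = 0.272868
Γ = 0.043417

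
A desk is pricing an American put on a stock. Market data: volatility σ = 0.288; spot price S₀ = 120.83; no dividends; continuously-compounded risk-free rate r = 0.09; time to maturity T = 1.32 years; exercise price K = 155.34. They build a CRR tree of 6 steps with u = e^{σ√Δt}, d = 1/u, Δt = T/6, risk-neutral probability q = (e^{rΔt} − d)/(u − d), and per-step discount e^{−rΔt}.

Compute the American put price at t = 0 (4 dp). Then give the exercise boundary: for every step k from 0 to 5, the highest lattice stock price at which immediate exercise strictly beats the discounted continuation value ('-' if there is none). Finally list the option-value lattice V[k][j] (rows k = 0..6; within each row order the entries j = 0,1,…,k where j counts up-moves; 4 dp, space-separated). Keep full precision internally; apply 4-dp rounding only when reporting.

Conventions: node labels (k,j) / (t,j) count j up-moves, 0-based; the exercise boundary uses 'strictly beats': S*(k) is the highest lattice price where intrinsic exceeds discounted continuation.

params: Δt=0.22000 u=1.14463 d=0.87364 q=0.54007 e^(-rΔt)=0.98039
t_6 payoffs: 101.6149 84.9502 63.1163 34.5100 0.0000 0.0000 0.0000
t_5: node(5,0) S=61.4955 payoff=93.8445 vs cont=90.7990 → 93.8445 [stop]  node(5,1) S=80.5705 payoff=74.7695 vs cont=71.7240 → 74.7695 [stop]  node(5,2) S=105.5622 payoff=49.7778 vs cont=46.7323 → 49.7778 [stop]  node(5,3) S=138.3060 payoff=17.0340 vs cont=15.5609 → 17.0340 [stop]  node(5,4) S=181.2064 payoff=0.0000 vs cont=0.0000 → 0.0000 [wait]  node(5,5) S=237.4138 payoff=0.0000 vs cont=0.0000 → 0.0000 [wait]  ⇒ S*(5)=138.3060
t_4: node(4,0) S=70.3898 payoff=84.9502 vs cont=81.9047 → 84.9502 [stop]  node(4,1) S=92.2237 payoff=63.1163 vs cont=60.0709 → 63.1163 [stop]  node(4,2) S=120.8300 payoff=34.5100 vs cont=31.4645 → 34.5100 [stop]  node(4,3) S=158.3096 payoff=0.0000 vs cont=7.6808 → 7.6808 [wait]  node(4,4) S=207.4148 payoff=0.0000 vs cont=0.0000 → 0.0000 [wait]  ⇒ S*(4)=120.8300
t_3: node(3,0) S=80.5705 payoff=74.7695 vs cont=71.7240 → 74.7695 [stop]  node(3,1) S=105.5622 payoff=49.7778 vs cont=46.7323 → 49.7778 [stop]  node(3,2) S=138.3060 payoff=17.0340 vs cont=19.6277 → 19.6277 [wait]  node(3,3) S=181.2064 payoff=0.0000 vs cont=3.4633 → 3.4633 [wait]  ⇒ S*(3)=105.5622
t_2: node(2,0) S=92.2237 payoff=63.1163 vs cont=60.0709 → 63.1163 [stop]  node(2,1) S=120.8300 payoff=34.5100 vs cont=32.8379 → 34.5100 [stop]  node(2,2) S=158.3096 payoff=0.0000 vs cont=10.6841 → 10.6841 [wait]  ⇒ S*(2)=120.8300
t_1: node(1,0) S=105.5622 payoff=49.7778 vs cont=46.7323 → 49.7778 [stop]  node(1,1) S=138.3060 payoff=17.0340 vs cont=21.2180 → 21.2180 [wait]  ⇒ S*(1)=105.5622
t_0: node(0,0) S=120.8300 payoff=34.5100 vs cont=33.6799 → 34.5100 [stop]  ⇒ S*(0)=120.8300

price = 34.5100
boundary = 120.8300 105.5622 120.8300 105.5622 120.8300 138.3060
tree:
34.5100
49.7778 21.2180
63.1163 34.5100 10.6841
74.7695 49.7778 19.6277 3.4633
84.9502 63.1163 34.5100 7.6808 0.0000
93.8445 74.7695 49.7778 17.0340 0.0000 0.0000
101.6149 84.9502 63.1163 34.5100 0.0000 0.0000 0.0000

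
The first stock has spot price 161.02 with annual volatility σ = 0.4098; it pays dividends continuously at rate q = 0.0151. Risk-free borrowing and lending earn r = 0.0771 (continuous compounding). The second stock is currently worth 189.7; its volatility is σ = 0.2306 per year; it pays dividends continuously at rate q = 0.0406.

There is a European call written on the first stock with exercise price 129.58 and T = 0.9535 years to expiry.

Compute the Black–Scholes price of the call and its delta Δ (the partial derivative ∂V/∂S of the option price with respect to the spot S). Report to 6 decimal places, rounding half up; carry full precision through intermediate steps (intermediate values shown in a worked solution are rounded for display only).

σ√T = 0.4098·√0.9535 = 0.400159
d₁ = (ln(S/K) + (r−q+σ²/2)T) / (σ√T) = (ln(161.02/129.58) + (0.0771−0.0151+0.4098²/2)·0.9535) / 0.400159 = (0.217230 + 0.139181) / 0.400159 = 0.890673
d₂ = d₁ − σ√T = 0.890673 − 0.400159 = 0.490514
e^{−rT} = 0.929122
e^{−qT} = 0.985705
N(d₁) = 0.813448,  N(d₂) = 0.688115
Call price V = S·e^{−qT}·N(d₁) − K·e^{−rT}·N(d₂) = 129.109014 − 82.846073 = 46.262941
Δ = e^{−qT}·N(d₁) = 0.801820

price = 46.262941
Δ = 0.801820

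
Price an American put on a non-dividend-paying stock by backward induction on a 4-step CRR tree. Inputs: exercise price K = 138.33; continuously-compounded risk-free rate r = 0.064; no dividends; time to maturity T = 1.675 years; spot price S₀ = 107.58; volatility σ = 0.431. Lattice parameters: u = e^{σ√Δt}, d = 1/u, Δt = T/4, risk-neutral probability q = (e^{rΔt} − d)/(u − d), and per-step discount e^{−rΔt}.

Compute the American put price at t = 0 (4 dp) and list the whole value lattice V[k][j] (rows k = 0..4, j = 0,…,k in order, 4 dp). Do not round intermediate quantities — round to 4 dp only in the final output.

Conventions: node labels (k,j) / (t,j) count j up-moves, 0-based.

price = 39.1633
tree:
39.1633
56.9336 22.0405
76.7445 36.1628 7.9175
91.7336 56.9336 15.6033 0.0000
103.0746 76.7445 30.7500 0.0000 0.0000

Δt=0.41875, u=1.32168, d=0.75661, q=0.47879, disc=e^(-rΔt)=0.97356
k=4 terminal: V=max(K-S,0) → 103.0746 76.7445 30.7500 0.0000 0.0000
k=3: j=0 S=46.5964 intr=91.7336 cont=88.0756 V=91.7336[EX]; j=1 S=81.3964 intr=56.9336 cont=53.2756 V=56.9336[EX]; j=2 S=142.1864 intr=0.0000 cont=15.6033 V=15.6033[hold]; j=3 S=248.3767 intr=0.0000 cont=0.0000 V=0.0000[hold]
k=2: j=0 S=61.5855 intr=76.7445 cont=73.0865 V=76.7445[EX]; j=1 S=107.5800 intr=30.7500 cont=36.1628 V=36.1628[hold]; j=2 S=187.9249 intr=0.0000 cont=7.9175 V=7.9175[hold]
k=1: j=0 S=81.3964 intr=56.9336 cont=55.7987 V=56.9336[EX]; j=1 S=142.1864 intr=0.0000 cont=22.0405 V=22.0405[hold]
k=0: j=0 S=107.5800 intr=30.7500 cont=39.1633 V=39.1633[hold]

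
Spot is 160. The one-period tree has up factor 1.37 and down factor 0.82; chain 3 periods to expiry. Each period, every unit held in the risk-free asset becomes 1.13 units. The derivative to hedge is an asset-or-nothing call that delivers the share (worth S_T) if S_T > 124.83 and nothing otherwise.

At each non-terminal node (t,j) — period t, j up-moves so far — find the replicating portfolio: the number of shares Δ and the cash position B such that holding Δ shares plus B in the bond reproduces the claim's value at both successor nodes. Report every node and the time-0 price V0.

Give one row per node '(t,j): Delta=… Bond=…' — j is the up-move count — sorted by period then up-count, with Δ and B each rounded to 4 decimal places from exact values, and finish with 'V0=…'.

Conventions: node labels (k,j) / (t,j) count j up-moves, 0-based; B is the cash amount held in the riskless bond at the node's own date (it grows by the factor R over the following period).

(0,0): Delta=1.1495 Bond=-28.9989
(1,0): Delta=1.4721 Bond=-75.0950
(1,1): Delta=1.0000 Bond=0.0000
(2,0): Delta=2.4909 Bond=-194.4648
(2,1): Delta=1.0000 Bond=0.0000
(2,2): Delta=1.0000 Bond=0.0000
V0=154.9199

Under the risk-neutral measure, an up-move has probability p* = (R−d)/(u−d) = 0.5636 and values discount at R = 1.13.
Expiry values: V(3,0)=0.0000, V(3,1)=147.3901, V(3,2)=246.2493, V(3,3)=411.4165
  t=2,j=0: stock 107.5840 → up 147.3901 (V=147.3901), down 88.2189 (V=0.0000). Price 73.5172; hedge Δ=2.4909, bond B=-194.4648.
  t=2,j=1: stock 179.7440 → up 246.2493 (V=246.2493), down 147.3901 (V=147.3901). Price 179.7440; hedge Δ=1.0000, bond B=0.0000.
  t=2,j=2: stock 300.3040 → up 411.4165 (V=411.4165), down 246.2493 (V=246.2493). Price 300.3040; hedge Δ=1.0000, bond B=0.0000.
  t=1,j=0: stock 131.2000 → up 179.7440 (V=179.7440), down 107.5840 (V=73.5172). Price 118.0447; hedge Δ=1.4721, bond B=-75.0950.
  t=1,j=1: stock 219.2000 → up 300.3040 (V=300.3040), down 179.7440 (V=179.7440). Price 219.2000; hedge Δ=1.0000, bond B=0.0000.
  t=0,j=0: stock 160.0000 → up 219.2000 (V=219.2000), down 131.2000 (V=118.0447). Price 154.9199; hedge Δ=1.1495, bond B=-28.9989.
As a check, the time-0 holding Δ(0,0)·S0 + B(0,0) comes to 154.9199 — exactly V0.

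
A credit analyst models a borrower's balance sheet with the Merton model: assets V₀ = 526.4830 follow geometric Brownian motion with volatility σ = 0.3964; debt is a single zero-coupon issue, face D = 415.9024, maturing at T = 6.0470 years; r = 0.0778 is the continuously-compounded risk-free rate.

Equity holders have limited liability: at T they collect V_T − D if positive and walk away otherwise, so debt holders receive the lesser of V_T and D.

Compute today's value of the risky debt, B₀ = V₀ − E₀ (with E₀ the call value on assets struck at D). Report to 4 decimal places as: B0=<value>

B0=213.6356

Equity is a call on the firm's assets struck at D = 415.9024:
d₁ = [ln(V₀/D) + (r + σ²/2)T] / (σ√T)
   = [ln(526.4830/415.9024) + (0.0778 + 0.5·0.3964²)·6.0470] / (0.3964·√6.0470)
   = [0.235768 + 0.945548] / 0.974773 = 1.211888
d₂ = d₁ − σ√T = 1.211888 − 0.974773 = 0.237115
N(d₁) = 0.887222,  N(d₂) = 0.593716,  e^(−rT) = 0.624717
E₀ = V₀·N(d₁) − D·e^(−rT)·N(d₂)
   = 526.4830·0.887222 − 415.9024·0.624717·0.593716 = 312.847420
B₀ = V₀ − E₀ = 526.4830 − 312.847420 = 213.635580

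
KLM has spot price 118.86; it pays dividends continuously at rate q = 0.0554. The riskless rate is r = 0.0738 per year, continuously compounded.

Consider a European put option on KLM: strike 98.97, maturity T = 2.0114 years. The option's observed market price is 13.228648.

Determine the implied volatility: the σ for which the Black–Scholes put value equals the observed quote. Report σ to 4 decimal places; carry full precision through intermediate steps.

At σ = 0.4165 the Black–Scholes value reproduces the quote:
σ√T = 0.4165·√2.0114 = 0.590696
d₁ = (ln(S/K) + (r−q+σ²/2)T) / (σ√T) = (ln(118.86/98.97) + (0.0738−0.0554+0.4165²/2)·2.0114) / 0.590696 = (0.183130 + 0.211471) / 0.590696 = 0.668026
d₂ = d₁ − σ√T = 0.668026 − 0.590696 = 0.077330
e^{−rT} = 0.862051
e^{−qT} = 0.894553
N(−d₁) = 0.252059,  N(−d₂) = 0.469181
V = K·e^{−rT}·N(−d₂) − S·e^{−qT}·N(−d₁) = 40.029158 − 26.800510 = 13.228648 (equal to the quote); since ∂V/∂σ > 0 for all σ, the implied volatility is unique

sigma = 0.4165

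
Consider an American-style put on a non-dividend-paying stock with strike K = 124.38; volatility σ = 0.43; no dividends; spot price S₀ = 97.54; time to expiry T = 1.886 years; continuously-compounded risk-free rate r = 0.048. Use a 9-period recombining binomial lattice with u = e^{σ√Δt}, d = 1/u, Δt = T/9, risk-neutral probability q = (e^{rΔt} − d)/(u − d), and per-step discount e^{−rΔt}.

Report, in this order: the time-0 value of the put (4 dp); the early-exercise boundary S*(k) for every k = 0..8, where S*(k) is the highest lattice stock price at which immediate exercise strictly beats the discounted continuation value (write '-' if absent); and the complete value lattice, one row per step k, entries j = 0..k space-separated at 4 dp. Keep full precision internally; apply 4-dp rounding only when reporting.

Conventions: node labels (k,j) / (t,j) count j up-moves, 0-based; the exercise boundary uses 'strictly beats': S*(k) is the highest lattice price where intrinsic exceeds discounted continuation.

params: Δt=0.20956 u=1.21755 d=0.82132 q=0.47646 e^(-rΔt)=0.98999
t_9 payoffs: 107.7919 99.7893 87.9260 70.3394 44.2684 5.6200 0.0000 0.0000 0.0000 0.0000
t_8: node(8,0) S=20.1968 payoff=104.1832 vs cont=102.9383 → 104.1832 [stop]  node(8,1) S=29.9404 payoff=94.4396 vs cont=93.1947 → 94.4396 [stop]  node(8,2) S=44.3847 payoff=79.9953 vs cont=78.7505 → 79.9953 [stop]  node(8,3) S=65.7973 payoff=58.5827 vs cont=57.3379 → 58.5827 [stop]  node(8,4) S=97.5400 payoff=26.8400 vs cont=25.5952 → 26.8400 [stop]  node(8,5) S=144.5965 payoff=0.0000 vs cont=2.9128 → 2.9128 [wait]  node(8,6) S=214.3545 payoff=0.0000 vs cont=0.0000 → 0.0000 [wait]  node(8,7) S=317.7660 payoff=0.0000 vs cont=0.0000 → 0.0000 [wait]  node(8,8) S=471.0666 payoff=0.0000 vs cont=0.0000 → 0.0000 [wait]  ⇒ S*(8)=97.5400
t_7: node(7,0) S=24.5907 payoff=99.7893 vs cont=98.5445 → 99.7893 [stop]  node(7,1) S=36.4540 payoff=87.9260 vs cont=86.6811 → 87.9260 [stop]  node(7,2) S=54.0406 payoff=70.3394 vs cont=69.0945 → 70.3394 [stop]  node(7,3) S=80.1116 payoff=44.2684 vs cont=43.0236 → 44.2684 [stop]  node(7,4) S=118.7600 payoff=5.6200 vs cont=15.2851 → 15.2851 [wait]  node(7,5) S=176.0537 payoff=0.0000 vs cont=1.5097 → 1.5097 [wait]  node(7,6) S=260.9877 payoff=0.0000 vs cont=0.0000 → 0.0000 [wait]  node(7,7) S=386.8966 payoff=0.0000 vs cont=0.0000 → 0.0000 [wait]  ⇒ S*(7)=80.1116
t_6: node(6,0) S=29.9404 payoff=94.4396 vs cont=93.1947 → 94.4396 [stop]  node(6,1) S=44.3847 payoff=79.9953 vs cont=78.7505 → 79.9953 [stop]  node(6,2) S=65.7973 payoff=58.5827 vs cont=57.3379 → 58.5827 [stop]  node(6,3) S=97.5400 payoff=26.8400 vs cont=30.1541 → 30.1541 [wait]  node(6,4) S=144.5965 payoff=0.0000 vs cont=8.6344 → 8.6344 [wait]  node(6,5) S=214.3545 payoff=0.0000 vs cont=0.7825 → 0.7825 [wait]  node(6,6) S=317.7660 payoff=0.0000 vs cont=0.0000 → 0.0000 [wait]  ⇒ S*(6)=65.7973
t_5: node(5,0) S=36.4540 payoff=87.9260 vs cont=86.6811 → 87.9260 [stop]  node(5,1) S=54.0406 payoff=70.3394 vs cont=69.0945 → 70.3394 [stop]  node(5,2) S=80.1116 payoff=44.2684 vs cont=44.5868 → 44.5868 [wait]  node(5,3) S=118.7600 payoff=5.6200 vs cont=19.7016 → 19.7016 [wait]  node(5,4) S=176.0537 payoff=0.0000 vs cont=4.8443 → 4.8443 [wait]  node(5,5) S=260.9877 payoff=0.0000 vs cont=0.4056 → 0.4056 [wait]  ⇒ S*(5)=54.0406
t_4: node(4,0) S=44.3847 payoff=79.9953 vs cont=78.7505 → 79.9953 [stop]  node(4,1) S=65.7973 payoff=58.5827 vs cont=57.4881 → 58.5827 [stop]  node(4,2) S=97.5400 payoff=26.8400 vs cont=32.4024 → 32.4024 [wait]  node(4,3) S=144.5965 payoff=0.0000 vs cont=12.4963 → 12.4963 [wait]  node(4,4) S=214.3545 payoff=0.0000 vs cont=2.7021 → 2.7021 [wait]  ⇒ S*(4)=65.7973
t_3: node(3,0) S=54.0406 payoff=70.3394 vs cont=69.0945 → 70.3394 [stop]  node(3,1) S=80.1116 payoff=44.2684 vs cont=45.6473 → 45.6473 [wait]  node(3,2) S=118.7600 payoff=5.6200 vs cont=22.6886 → 22.6886 [wait]  node(3,3) S=176.0537 payoff=0.0000 vs cont=7.7514 → 7.7514 [wait]  ⇒ S*(3)=54.0406
t_2: node(2,0) S=65.7973 payoff=58.5827 vs cont=57.9883 → 58.5827 [stop]  node(2,1) S=97.5400 payoff=26.8400 vs cont=34.3610 → 34.3610 [wait]  node(2,2) S=144.5965 payoff=0.0000 vs cont=15.4157 → 15.4157 [wait]  ⇒ S*(2)=65.7973
t_1: node(1,0) S=80.1116 payoff=44.2684 vs cont=46.5712 → 46.5712 [wait]  node(1,1) S=118.7600 payoff=5.6200 vs cont=25.0808 → 25.0808 [wait]  ⇒ S*(1)=-
t_0: node(0,0) S=97.5400 payoff=26.8400 vs cont=35.9682 → 35.9682 [wait]  ⇒ S*(0)=-

price = 35.9682
boundary = - - 65.7973 54.0406 65.7973 54.0406 65.7973 80.1116 97.5400
tree:
35.9682
46.5712 25.0808
58.5827 34.3610 15.4157
70.3394 45.6473 22.6886 7.7514
79.9953 58.5827 32.4024 12.4963 2.7021
87.9260 70.3394 44.5868 19.7016 4.8443 0.4056
94.4396 79.9953 58.5827 30.1541 8.6344 0.7825 0.0000
99.7893 87.9260 70.3394 44.2684 15.2851 1.5097 0.0000 0.0000
104.1832 94.4396 79.9953 58.5827 26.8400 2.9128 0.0000 0.0000 0.0000
107.7919 99.7893 87.9260 70.3394 44.2684 5.6200 0.0000 0.0000 0.0000 0.0000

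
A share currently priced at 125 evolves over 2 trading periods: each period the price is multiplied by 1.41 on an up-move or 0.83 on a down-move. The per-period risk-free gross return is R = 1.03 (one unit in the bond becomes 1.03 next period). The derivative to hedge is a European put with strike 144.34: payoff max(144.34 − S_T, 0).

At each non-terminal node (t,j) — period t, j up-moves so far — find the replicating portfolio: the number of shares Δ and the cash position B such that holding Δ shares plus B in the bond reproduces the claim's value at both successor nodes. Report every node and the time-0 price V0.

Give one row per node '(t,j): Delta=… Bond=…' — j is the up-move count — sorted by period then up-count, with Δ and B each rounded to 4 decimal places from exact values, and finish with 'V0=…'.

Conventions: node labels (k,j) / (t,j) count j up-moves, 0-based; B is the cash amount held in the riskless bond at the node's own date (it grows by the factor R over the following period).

Under the risk-neutral measure, an up-move has probability p* = (R−d)/(u−d) = 0.3448 and values discount at R = 1.03.
Expiry values: V(2,0)=58.2275, V(2,1)=0.0000, V(2,2)=0.0000
  t=1,j=0: stock 103.7500 → up 146.2875 (V=0.0000), down 86.1125 (V=58.2275). Price 37.0379; hedge Δ=-0.9676, bond B=137.4302.
  t=1,j=1: stock 176.2500 → up 248.5125 (V=0.0000), down 146.2875 (V=0.0000). Price 0.0000; hedge Δ=0.0000, bond B=0.0000.
  t=0,j=0: stock 125.0000 → up 176.2500 (V=0.0000), down 103.7500 (V=37.0379). Price 23.5594; hedge Δ=-0.5109, bond B=87.4179.
Check: Δ(0,0)·S0 + B(0,0) = 23.5594 = V0.

(0,0): Delta=-0.5109 Bond=87.4179
(1,0): Delta=-0.9676 Bond=137.4302
(1,1): Delta=0.0000 Bond=0.0000
V0=23.5594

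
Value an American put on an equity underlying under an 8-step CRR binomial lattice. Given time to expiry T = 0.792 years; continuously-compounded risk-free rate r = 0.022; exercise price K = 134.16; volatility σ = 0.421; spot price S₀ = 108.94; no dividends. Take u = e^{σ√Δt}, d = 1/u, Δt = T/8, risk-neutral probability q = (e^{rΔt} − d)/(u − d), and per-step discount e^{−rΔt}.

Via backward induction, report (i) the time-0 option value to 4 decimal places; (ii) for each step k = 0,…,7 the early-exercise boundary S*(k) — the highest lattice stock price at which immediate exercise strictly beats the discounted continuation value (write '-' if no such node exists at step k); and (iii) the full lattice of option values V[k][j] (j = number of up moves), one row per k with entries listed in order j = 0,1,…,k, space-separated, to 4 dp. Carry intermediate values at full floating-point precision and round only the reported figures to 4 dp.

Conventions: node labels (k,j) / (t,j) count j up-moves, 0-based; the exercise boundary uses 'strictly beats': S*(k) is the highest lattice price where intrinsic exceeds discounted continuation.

price = 32.1593
boundary = - - - 73.2152 83.5853 73.2152 83.5853 95.4242
tree:
32.1593
41.1155 22.4133
50.9065 30.4886 13.5959
60.9448 40.0514 20.0649 6.5122
70.0283 50.5747 28.6106 10.7170 1.8973
77.9849 60.9448 39.0738 17.1837 3.6228 0.0000
84.9543 70.0283 50.5747 26.5488 6.9174 0.0000 0.0000
91.0590 77.9849 60.9448 38.7358 13.2082 0.0000 0.0000 0.0000
96.4064 84.9543 70.0283 50.5747 25.2200 0.0000 0.0000 0.0000 0.0000

Δt=0.09900  u=1.14164  d=0.87593  q=0.47514  discount=0.99782
step 8 (expiry): payoffs max(K−S,0) = 96.4064 84.9543 70.0283 50.5747 25.2200 0.0000 0.0000 0.0000 0.0000
step 7: (k=7,j=0): S=43.1010, K−S=91.0590, hold=90.7672 ⇒ V=91.0590 exercise | (k=7,j=1): S=56.1751, K−S=77.9849, hold=77.6930 ⇒ V=77.9849 exercise | (k=7,j=2): S=73.2152, K−S=60.9448, hold=60.6529 ⇒ V=60.9448 exercise | (k=7,j=3): S=95.4242, K−S=38.7358, hold=38.4439 ⇒ V=38.7358 exercise | (k=7,j=4): S=124.3701, K−S=9.7899, hold=13.2082 ⇒ V=13.2082 continue | (k=7,j=5): S=162.0964, K−S=0.0000, hold=0.0000 ⇒ V=0.0000 continue | (k=7,j=6): S=211.2664, K−S=0.0000, hold=0.0000 ⇒ V=0.0000 continue | (k=7,j=7): S=275.3517, K−S=0.0000, hold=0.0000 ⇒ V=0.0000 continue  boundary S*=95.4242
step 6: (k=6,j=0): S=49.2057, K−S=84.9543, hold=84.6624 ⇒ V=84.9543 exercise | (k=6,j=1): S=64.1317, K−S=70.0283, hold=69.7364 ⇒ V=70.0283 exercise | (k=6,j=2): S=83.5853, K−S=50.5747, hold=50.2828 ⇒ V=50.5747 exercise | (k=6,j=3): S=108.9400, K−S=25.2200, hold=26.5488 ⇒ V=26.5488 continue | (k=6,j=4): S=141.9857, K−S=0.0000, hold=6.9174 ⇒ V=6.9174 continue | (k=6,j=5): S=185.0554, K−S=0.0000, hold=0.0000 ⇒ V=0.0000 continue | (k=6,j=6): S=241.1899, K−S=0.0000, hold=0.0000 ⇒ V=0.0000 continue  boundary S*=83.5853
step 5: (k=5,j=0): S=56.1751, K−S=77.9849, hold=77.6930 ⇒ V=77.9849 exercise | (k=5,j=1): S=73.2152, K−S=60.9448, hold=60.6529 ⇒ V=60.9448 exercise | (k=5,j=2): S=95.4242, K−S=38.7358, hold=39.0738 ⇒ V=39.0738 continue | (k=5,j=3): S=124.3701, K−S=9.7899, hold=17.1837 ⇒ V=17.1837 continue | (k=5,j=4): S=162.0964, K−S=0.0000, hold=3.6228 ⇒ V=3.6228 continue | (k=5,j=5): S=211.2664, K−S=0.0000, hold=0.0000 ⇒ V=0.0000 continue  boundary S*=73.2152
step 4: (k=4,j=0): S=64.1317, K−S=70.0283, hold=69.7364 ⇒ V=70.0283 exercise | (k=4,j=1): S=83.5853, K−S=50.5747, hold=50.4431 ⇒ V=50.5747 exercise | (k=4,j=2): S=108.9400, K−S=25.2200, hold=28.6106 ⇒ V=28.6106 continue | (k=4,j=3): S=141.9857, K−S=0.0000, hold=10.7170 ⇒ V=10.7170 continue | (k=4,j=4): S=185.0554, K−S=0.0000, hold=1.8973 ⇒ V=1.8973 continue  boundary S*=83.5853
step 3: (k=3,j=0): S=73.2152, K−S=60.9448, hold=60.6529 ⇒ V=60.9448 exercise | (k=3,j=1): S=95.4242, K−S=38.7358, hold=40.0514 ⇒ V=40.0514 continue | (k=3,j=2): S=124.3701, K−S=9.7899, hold=20.0649 ⇒ V=20.0649 continue | (k=3,j=3): S=162.0964, K−S=0.0000, hold=6.5122 ⇒ V=6.5122 continue  boundary S*=73.2152
step 2: (k=2,j=0): S=83.5853, K−S=50.5747, hold=50.9065 ⇒ V=50.9065 continue | (k=2,j=1): S=108.9400, K−S=25.2200, hold=30.4886 ⇒ V=30.4886 continue | (k=2,j=2): S=141.9857, K−S=0.0000, hold=13.5959 ⇒ V=13.5959 continue  boundary S*=-
step 1: (k=1,j=0): S=95.4242, K−S=38.7358, hold=41.1155 ⇒ V=41.1155 continue | (k=1,j=1): S=124.3701, K−S=9.7899, hold=22.4133 ⇒ V=22.4133 continue  boundary S*=-
step 0: (k=0,j=0): S=108.9400, K−S=25.2200, hold=32.1593 ⇒ V=32.1593 continue  boundary S*=-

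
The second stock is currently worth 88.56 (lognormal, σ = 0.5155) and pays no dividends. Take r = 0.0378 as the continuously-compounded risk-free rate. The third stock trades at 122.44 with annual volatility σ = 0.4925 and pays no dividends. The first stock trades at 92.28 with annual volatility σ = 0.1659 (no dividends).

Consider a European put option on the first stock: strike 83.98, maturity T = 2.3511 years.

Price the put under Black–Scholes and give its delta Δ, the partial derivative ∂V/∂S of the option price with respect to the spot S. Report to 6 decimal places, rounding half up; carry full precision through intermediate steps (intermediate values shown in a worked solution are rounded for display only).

σ√T = 0.1659·√2.3511 = 0.254379
d₁ = (ln(S/K) + (r+σ²/2)T) / (σ√T) = (ln(92.28/83.98) + (0.0378+0.1659²/2)·2.3511) / 0.254379 = (0.094249 + 0.121226) / 0.254379 = 0.847061
d₂ = d₁ − σ√T = 0.847061 − 0.254379 = 0.592681
e^{−rT} = 0.914963
N(−d₁) = 0.198481,  N(−d₂) = 0.276697
Put price V = K·e^{−rT}·N(−d₂) − S·N(−d₁) = 21.261029 − 18.315795 = 2.945233
Δ = −N(−d₁) = -0.198481

price = 2.945233
Δ = -0.198481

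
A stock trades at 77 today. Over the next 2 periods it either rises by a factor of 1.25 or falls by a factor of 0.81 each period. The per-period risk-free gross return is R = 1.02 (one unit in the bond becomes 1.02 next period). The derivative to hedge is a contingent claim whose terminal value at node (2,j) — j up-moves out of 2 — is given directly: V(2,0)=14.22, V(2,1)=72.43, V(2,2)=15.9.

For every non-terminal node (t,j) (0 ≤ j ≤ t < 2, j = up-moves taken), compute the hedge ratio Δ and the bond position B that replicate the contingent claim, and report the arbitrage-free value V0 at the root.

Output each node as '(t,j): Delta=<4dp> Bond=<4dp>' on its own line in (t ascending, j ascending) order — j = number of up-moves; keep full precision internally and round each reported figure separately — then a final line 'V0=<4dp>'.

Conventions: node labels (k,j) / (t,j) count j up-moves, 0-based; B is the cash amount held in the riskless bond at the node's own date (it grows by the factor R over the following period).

(0,0): Delta=0.0998 Bond=34.2706
(1,0): Delta=2.1211 Bond=-91.1170
(1,1): Delta=-1.3348 Bond=173.0359
V0=41.9527

Since d<R<u, set p* = (R−d)/(u−d) = 0.4773; price each node as the discounted p*-expectation of its children.
At maturity the claim pays: V(2,0)=14.2200, V(2,1)=72.4300, V(2,2)=15.9000
  t=1,j=0: stock 62.3700 → up 77.9625 (V=72.4300), down 50.5197 (V=14.2200). Price 41.1785; hedge Δ=2.1211, bond B=-91.1170.
  t=1,j=1: stock 96.2500 → up 120.3125 (V=15.9000), down 77.9625 (V=72.4300). Price 44.5586; hedge Δ=-1.3348, bond B=173.0359.
  t=0,j=0: stock 77.0000 → up 96.2500 (V=44.5586), down 62.3700 (V=41.1785). Price 41.9527; hedge Δ=0.0998, bond B=34.2706.
Check: Δ(0,0)·S0 + B(0,0) = 41.9527 = V0.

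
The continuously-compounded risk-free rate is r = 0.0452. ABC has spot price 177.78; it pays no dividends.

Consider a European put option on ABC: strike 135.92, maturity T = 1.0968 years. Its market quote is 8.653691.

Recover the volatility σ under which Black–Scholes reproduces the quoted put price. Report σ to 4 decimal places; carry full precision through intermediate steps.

At σ = 0.4119 the Black–Scholes value reproduces the quote:
σ√T = 0.4119·√1.0968 = 0.431376
d₁ = (ln(S/K) + (r+σ²/2)T) / (σ√T) = (ln(177.78/135.92) + (0.0452+0.4119²/2)·1.0968) / 0.431376 = (0.268480 + 0.142618) / 0.431376 = 0.952994
d₂ = d₁ − σ√T = 0.952994 − 0.431376 = 0.521618
e^{−rT} = 0.951633
N(−d₁) = 0.170297,  N(−d₂) = 0.300968
V = K·e^{−rT}·N(−d₂) − S·N(−d₁) = 38.929029 − 30.275338 = 8.653691 (the quoted price), and the Black–Scholes price is strictly increasing in σ, so σ is unique

sigma = 0.4119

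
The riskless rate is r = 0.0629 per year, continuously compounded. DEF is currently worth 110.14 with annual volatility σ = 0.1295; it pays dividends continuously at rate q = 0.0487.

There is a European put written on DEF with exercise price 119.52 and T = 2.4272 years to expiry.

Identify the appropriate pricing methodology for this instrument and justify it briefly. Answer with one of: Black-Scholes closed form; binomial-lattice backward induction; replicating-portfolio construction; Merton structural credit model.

Key observation: the strike-119.52 put on DEF is European-exercise on a continuously-modelled lognormal underlying, so its value is a single closed-form evaluation.

framework: Black-Scholes closed form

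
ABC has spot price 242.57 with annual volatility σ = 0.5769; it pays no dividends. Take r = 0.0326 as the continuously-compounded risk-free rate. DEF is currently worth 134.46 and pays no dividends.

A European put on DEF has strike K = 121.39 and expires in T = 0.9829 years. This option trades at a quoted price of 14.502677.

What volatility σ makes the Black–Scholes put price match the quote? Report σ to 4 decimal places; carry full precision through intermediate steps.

At σ = 0.4441 the Black–Scholes value reproduces the quote:
σ√T = 0.4441·√0.9829 = 0.440287
d₁ = (ln(S/K) + (r+σ²/2)T) / (σ√T) = (ln(134.46/121.39) + (0.0326+0.4441²/2)·0.9829) / 0.440287 = (0.102258 + 0.128969) / 0.440287 = 0.525174
d₂ = d₁ − σ√T = 0.525174 − 0.440287 = 0.084887
e^{−rT} = 0.968465
N(−d₁) = 0.299731,  N(−d₂) = 0.466176
V = K·e^{−rT}·N(−d₂) − S·N(−d₁) = 54.804538 − 40.301860 = 14.502677 (matching the quote); vega is positive throughout, so no other σ reproduces this price

sigma = 0.4441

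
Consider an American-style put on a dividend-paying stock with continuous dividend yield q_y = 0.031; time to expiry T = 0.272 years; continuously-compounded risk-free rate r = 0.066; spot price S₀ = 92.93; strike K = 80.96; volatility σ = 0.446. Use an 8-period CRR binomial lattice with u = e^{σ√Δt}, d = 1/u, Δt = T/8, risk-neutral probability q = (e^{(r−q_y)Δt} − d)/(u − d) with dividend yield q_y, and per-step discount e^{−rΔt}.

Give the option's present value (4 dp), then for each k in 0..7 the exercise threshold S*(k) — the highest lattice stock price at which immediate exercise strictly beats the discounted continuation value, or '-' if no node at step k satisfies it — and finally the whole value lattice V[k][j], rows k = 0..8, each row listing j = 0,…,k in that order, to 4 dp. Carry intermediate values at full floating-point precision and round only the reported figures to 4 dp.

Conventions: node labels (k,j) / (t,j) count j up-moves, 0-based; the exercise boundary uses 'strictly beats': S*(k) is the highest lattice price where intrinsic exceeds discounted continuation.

Δt=0.03400, u=1.08571, d=0.92105, q=0.48668, disc=e^(-rΔt)=0.99776
k=8 terminal: V=max(K-S,0) → 32.8284 24.2236 14.0805 2.1240 0.0000 0.0000 0.0000 0.0000 0.0000
k=7: j=0 S=52.2572 intr=28.7028 cont=28.5764 V=28.7028[EX]; j=1 S=61.5996 intr=19.3604 cont=19.2439 V=19.3604[EX]; j=2 S=72.6121 intr=8.3479 cont=8.2429 V=8.3479[EX]; j=3 S=85.5934 intr=0.0000 cont=1.0878 V=1.0878[hold]; j=4 S=100.8955 intr=0.0000 cont=0.0000 V=0.0000[hold]; j=5 S=118.9331 intr=0.0000 cont=0.0000 V=0.0000[hold]; j=6 S=140.1955 intr=0.0000 cont=0.0000 V=0.0000[hold]; j=7 S=165.2592 intr=0.0000 cont=0.0000 V=0.0000[hold]  S*(7)=72.6121
k=6: j=0 S=56.7364 intr=24.2236 cont=24.1019 V=24.2236[EX]; j=1 S=66.8795 intr=14.0805 cont=13.9694 V=14.0805[EX]; j=2 S=78.8360 intr=2.1240 cont=4.8038 V=4.8038[hold]; j=3 S=92.9300 intr=0.0000 cont=0.5572 V=0.5572[hold]; j=4 S=109.5437 intr=0.0000 cont=0.0000 V=0.0000[hold]; j=5 S=129.1274 intr=0.0000 cont=0.0000 V=0.0000[hold]; j=6 S=152.2123 intr=0.0000 cont=0.0000 V=0.0000[hold]  S*(6)=66.8795
k=5: j=0 S=61.5996 intr=19.3604 cont=19.2439 V=19.3604[EX]; j=1 S=72.6121 intr=8.3479 cont=9.5442 V=9.5442[hold]; j=2 S=85.5934 intr=0.0000 cont=2.7309 V=2.7309[hold]; j=3 S=100.8955 intr=0.0000 cont=0.2854 V=0.2854[hold]; j=4 S=118.9331 intr=0.0000 cont=0.0000 V=0.0000[hold]; j=5 S=140.1955 intr=0.0000 cont=0.0000 V=0.0000[hold]  S*(5)=61.5996
k=4: j=0 S=66.8795 intr=14.0805 cont=14.5504 V=14.5504[hold]; j=1 S=78.8360 intr=2.1240 cont=6.2143 V=6.2143[hold]; j=2 S=92.9300 intr=0.0000 cont=1.5372 V=1.5372[hold]; j=3 S=109.5437 intr=0.0000 cont=0.1461 V=0.1461[hold]; j=4 S=129.1274 intr=0.0000 cont=0.0000 V=0.0000[hold]  S*(4)=-
k=3: j=0 S=72.6121 intr=8.3479 cont=10.4698 V=10.4698[hold]; j=1 S=85.5934 intr=0.0000 cont=3.9292 V=3.9292[hold]; j=2 S=100.8955 intr=0.0000 cont=0.8583 V=0.8583[hold]; j=3 S=118.9331 intr=0.0000 cont=0.0749 V=0.0749[hold]  S*(3)=-
k=2: j=0 S=78.8360 intr=2.1240 cont=7.2703 V=7.2703[hold]; j=1 S=92.9300 intr=0.0000 cont=2.4292 V=2.4292[hold]; j=2 S=109.5437 intr=0.0000 cont=0.4759 V=0.4759[hold]  S*(2)=-
k=1: j=0 S=85.5934 intr=0.0000 cont=4.9032 V=4.9032[hold]; j=1 S=100.8955 intr=0.0000 cont=1.4753 V=1.4753[hold]  S*(1)=-
k=0: j=0 S=92.9300 intr=0.0000 cont=3.2276 V=3.2276[hold]  S*(0)=-

price = 3.2276
boundary = - - - - - 61.5996 66.8795 72.6121
tree:
3.2276
4.9032 1.4753
7.2703 2.4292 0.4759
10.4698 3.9292 0.8583 0.0749
14.5504 6.2143 1.5372 0.1461 0.0000
19.3604 9.5442 2.7309 0.2854 0.0000 0.0000
24.2236 14.0805 4.8038 0.5572 0.0000 0.0000 0.0000
28.7028 19.3604 8.3479 1.0878 0.0000 0.0000 0.0000 0.0000
32.8284 24.2236 14.0805 2.1240 0.0000 0.0000 0.0000 0.0000 0.0000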